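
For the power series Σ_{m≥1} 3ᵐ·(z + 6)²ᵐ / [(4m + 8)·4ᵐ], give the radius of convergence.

R = 2√3/3

The ratio of consecutive coefficients is [(4m + 8)/(4(m+1) + 8)] · 3/4 → 3/4.
Writing y = (z + 6)², the series in y has radius 4/3, so |z + 6| < √(4/3) and R = 2√3/3.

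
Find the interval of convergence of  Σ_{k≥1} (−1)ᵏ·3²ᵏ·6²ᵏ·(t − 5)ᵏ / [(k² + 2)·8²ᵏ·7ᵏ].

[293/81, 517/81]

By the ratio test, |a_{k+1}/a_k| = [(k² + 2)/((k+1)² + 2)] · 9·36/(64·7) → 81/112.
The series converges when 81/112 · |t − 5| < 1, giving R = 112/81.
At t = 517/81: absolute convergence follows by limit comparison with Σ 1/k².
At t = 293/81: the series is dominated by a constant times Σ 1/k², which converges (p = 2 > 1).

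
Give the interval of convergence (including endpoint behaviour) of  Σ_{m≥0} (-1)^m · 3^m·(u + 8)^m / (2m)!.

(−∞, ∞)

Apply the ratio test: |a_{m+1}| / |a_m| = 3 · 1/[(2m+1)·(2m+2)], which tends to 0 as m → ∞.
The ratio tends to 0 regardless of u, hence R = ∞.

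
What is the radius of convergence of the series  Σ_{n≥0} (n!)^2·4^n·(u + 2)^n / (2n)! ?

By the ratio test, |a_{n+1}/a_n| = (n+1)²/[(2n+1)·(2n+2)] · 4 → 1.
So the series converges when |u + 2| < 1 and diverges when |u + 2| > 1; R = 1.

R = 1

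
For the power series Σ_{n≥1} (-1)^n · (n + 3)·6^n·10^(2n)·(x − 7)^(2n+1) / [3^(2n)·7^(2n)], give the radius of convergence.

R = 7√6/20

By the ratio test, |a_{n+1}/a_n| = [((n+1) + 3)/(n + 3)] · 6·100/(9·49) → 200/147.
Since the exponent of (x − 7) increases by 2 each term, convergence requires |x − 7|² < 147/200, hence R = 7√6/20.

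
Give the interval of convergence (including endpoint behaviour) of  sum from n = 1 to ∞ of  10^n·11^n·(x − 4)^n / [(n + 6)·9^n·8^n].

[184/55, 256/55)

Apply the ratio test: |a_{n+1}| / |a_n| = [(n + 6)/((n+1) + 6)] · 10·11/(9·8), which tends to 55/36 as n → ∞.
Thus R = 1/(55/36) = 36/55.
Endpoint x = 256/55: the terms behave like c/n; limit comparison with the harmonic series gives divergence.
At x = 184/55: convergence follows from the alternating series test (terms decrease monotonically to 0).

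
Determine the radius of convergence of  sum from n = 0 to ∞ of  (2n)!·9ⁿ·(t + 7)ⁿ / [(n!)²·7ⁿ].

R = 7/36

By the ratio test, |a_{n+1}/a_n| = (2n+1)·(2n+2)/(n+1)² · 9/7 → 36/7.
Thus R = 1/(36/7) = 7/36.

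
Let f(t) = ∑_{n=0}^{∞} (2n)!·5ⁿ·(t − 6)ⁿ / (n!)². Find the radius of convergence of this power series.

R = 1/20

The ratio of consecutive coefficients is (2n+1)·(2n+2)/(n+1)² · 5 → 20.
Hence the series converges for |t − 6| < 1/(20) = 1/20, so the radius of convergence is 1/20.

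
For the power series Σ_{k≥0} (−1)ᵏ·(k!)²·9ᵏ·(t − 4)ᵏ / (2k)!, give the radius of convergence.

R = 4/9

Apply the ratio test: |a_{k+1}| / |a_k| = (k+1)²/[(2k+1)·(2k+2)] · 9, which tends to 9/4 as k → ∞.
Hence the series converges for |t − 4| < 1/(9/4) = 4/9, so the radius of convergence is 4/9.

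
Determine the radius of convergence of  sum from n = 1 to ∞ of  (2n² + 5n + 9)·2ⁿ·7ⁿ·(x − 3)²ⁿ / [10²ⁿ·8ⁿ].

R = 20√7/7

Ratio test: |a_{n+1}/a_n| = [(2(n+1)² + 5(n+1) + 9)/(2n² + 5n + 9)] · 2·7/(100·8) → 7/400 as n → ∞.
Since the exponent of (x − 3) increases by 2 each term, convergence requires |x − 3|² < 400/7, hence R = 20√7/7.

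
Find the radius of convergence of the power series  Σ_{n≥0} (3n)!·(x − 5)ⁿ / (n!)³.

R = 1/27

By the ratio test, |a_{n+1}/a_n| = (3n+1)·(3n+2)·(3n+3)/(n+1)³ → 27.
Convergence for |x − 5| · 27 < 1, i.e. |x − 5| < 1/27. So R = 1/27.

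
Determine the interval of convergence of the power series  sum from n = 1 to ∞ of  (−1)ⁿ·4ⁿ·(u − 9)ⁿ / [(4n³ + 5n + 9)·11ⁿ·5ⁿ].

[-19/4, 91/4]

Ratio test: |a_{n+1}/a_n| = [(4n³ + 5n + 9)/(4(n+1)³ + 5(n+1) + 9)] · 4/(11·5) → 4/55 as n → ∞.
Convergence for |u − 9| · 4/55 < 1, i.e. |u − 9| < 55/4. So R = 55/4.
At u = 91/4: the terms are on the order of 1/n³, so the series converges absolutely by comparison with the p-series (p = 3 > 1).
At u = -19/4: the terms are on the order of 1/n³, so the series converges absolutely by comparison with the p-series (p = 3 > 1).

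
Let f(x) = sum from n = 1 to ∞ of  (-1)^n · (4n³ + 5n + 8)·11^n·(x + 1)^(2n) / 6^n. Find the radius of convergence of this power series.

R = √66/11

Ratio test: |a_{n+1}/a_n| = [(4(n+1)³ + 5(n+1) + 8)/(4n³ + 5n + 8)] · 11/6 → 11/6 as n → ∞.
Writing y = (x + 1)², the series in y has radius 6/11, so |x + 1| < √(6/11) and R = √66/11.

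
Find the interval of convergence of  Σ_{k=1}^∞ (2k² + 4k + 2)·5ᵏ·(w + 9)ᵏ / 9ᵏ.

(-54/5, -36/5)

The ratio of consecutive coefficients is [(2(k+1)² + 4(k+1) + 2)/(2k² + 4k + 2)] · 5/9 → 5/9.
Hence the series converges for |w + 9| < 1/(5/9) = 9/5, so the radius of convergence is 9/5.
Endpoint w = -36/5: the terms do not tend to 0, so the series diverges.
At w = -54/5: the terms do not tend to 0, so the series diverges.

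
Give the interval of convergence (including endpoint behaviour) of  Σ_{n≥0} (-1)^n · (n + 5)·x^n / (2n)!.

(−∞, ∞)

The ratio of consecutive coefficients is ((n+1) + 5)/(n + 5) · 1/[(2n+1)·(2n+2)] → 0.
The ratio tends to 0 regardless of x, hence R = ∞.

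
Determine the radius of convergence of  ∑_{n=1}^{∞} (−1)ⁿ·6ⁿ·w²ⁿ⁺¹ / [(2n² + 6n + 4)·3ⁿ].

R = √2/2

Apply the ratio test: |a_{n+1}| / |a_n| = [(2n² + 6n + 4)/(2(n+1)² + 6(n+1) + 4)] · 6/3, which tends to 2 as n → ∞.
Successive powers of w differ by 2, so the series converges when |w|² · 2 < 1, i.e. |w| < √(1/2). So R = √2/2.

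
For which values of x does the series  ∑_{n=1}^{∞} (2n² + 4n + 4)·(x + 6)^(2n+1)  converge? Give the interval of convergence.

(-7, -5)

Apply the ratio test: |a_{n+1}| / |a_n| = (2(n+1)² + 4(n+1) + 4)/(2n² + 4n + 4), which tends to 1 as n → ∞.
Successive powers of (x + 6) differ by 2, so the series converges when |x + 6|² · 1 < 1, i.e. |x + 6| < √(1) = 1. So R = 1.
Endpoint x = -5: the n-th term does not approach 0; divergence by the term test.
At x = -7: the terms have absolute value of order n², which does not tend to 0, so the series diverges by the divergence test.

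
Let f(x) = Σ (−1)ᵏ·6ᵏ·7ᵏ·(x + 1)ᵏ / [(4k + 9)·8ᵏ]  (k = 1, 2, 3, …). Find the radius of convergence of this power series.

The ratio of consecutive coefficients is [(4k + 9)/(4(k+1) + 9)] · 6·7/8 → 21/4.
Hence the series converges for |x + 1| < 1/(21/4) = 4/21, so the radius of convergence is 4/21.

R = 4/21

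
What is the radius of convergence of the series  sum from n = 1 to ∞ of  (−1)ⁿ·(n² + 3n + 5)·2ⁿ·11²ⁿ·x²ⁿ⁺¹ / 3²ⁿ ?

R = 3√2/22

Apply the ratio test: |a_{n+1}| / |a_n| = [((n+1)² + 3(n+1) + 5)/(n² + 3n + 5)] · 2·121/9, which tends to 242/9 as n → ∞.
Writing y = x², the series in y has radius 9/242, so |x| < √(9/242) and R = 3√2/22.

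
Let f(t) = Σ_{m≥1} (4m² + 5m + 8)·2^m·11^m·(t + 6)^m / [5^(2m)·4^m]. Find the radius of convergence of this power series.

R = 50/11

Apply the ratio test: |a_{m+1}| / |a_m| = [(4(m+1)² + 5(m+1) + 8)/(4m² + 5m + 8)] · 2·11/(25·4), which tends to 11/50 as m → ∞.
Hence the series converges for |t + 6| < 1/(11/50) = 50/11, so the radius of convergence is 50/11.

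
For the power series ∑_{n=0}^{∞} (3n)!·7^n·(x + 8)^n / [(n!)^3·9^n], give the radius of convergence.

Ratio test: |a_{n+1}/a_n| = (3n+1)·(3n+2)·(3n+3)/(n+1)³ · 7/9 → 21 as n → ∞.
Hence the series converges for |x + 8| < 1/(21) = 1/21, so the radius of convergence is 1/21.

R = 1/21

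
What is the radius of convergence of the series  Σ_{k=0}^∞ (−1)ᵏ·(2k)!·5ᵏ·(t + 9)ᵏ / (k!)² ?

R = 1/20

Ratio test: |a_{k+1}/a_k| = (2k+1)·(2k+2)/(k+1)² · 5 → 20 as k → ∞.
The series converges when 20 · |t + 9| < 1, giving R = 1/20.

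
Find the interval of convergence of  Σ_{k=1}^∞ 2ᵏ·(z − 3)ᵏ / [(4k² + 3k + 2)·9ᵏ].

[-3/2, 15/2]

Ratio test: |a_{k+1}/a_k| = [(4k² + 3k + 2)/(4(k+1)² + 3(k+1) + 2)] · 2/9 → 2/9 as k → ∞.
The series converges when 2/9 · |z − 3| < 1, giving R = 9/2.
Check z = 15/2: the terms are on the order of 1/k², so the series converges absolutely by comparison with the p-series (p = 2 > 1).
At z = -3/2: absolute convergence follows by limit comparison with Σ 1/k².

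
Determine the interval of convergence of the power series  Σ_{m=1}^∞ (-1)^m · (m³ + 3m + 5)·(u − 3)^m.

(2, 4)

Ratio test: |a_{m+1}/a_m| = ((m+1)³ + 3(m+1) + 5)/(m³ + 3m + 5) → 1 as m → ∞.
Convergence for |u − 3| < 1, so R = 1.
At u = 4: the terms have absolute value of order m³, which does not tend to 0, so the series diverges by the divergence test.
When u = 2, the terms do not tend to 0, so the series diverges.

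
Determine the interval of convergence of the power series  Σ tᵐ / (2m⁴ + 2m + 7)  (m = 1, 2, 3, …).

Ratio test: |a_{m+1}/a_m| = (2m⁴ + 2m + 7)/(2(m+1)⁴ + 2(m+1) + 7) → 1 as m → ∞.
So the series converges when |t| < 1 and diverges when |t| > 1; R = 1.
When t = 1, absolute convergence follows by limit comparison with Σ 1/m⁴.
Endpoint t = -1: the series is dominated by a constant times Σ 1/m⁴, which converges (p = 4 > 1).

[-1, 1]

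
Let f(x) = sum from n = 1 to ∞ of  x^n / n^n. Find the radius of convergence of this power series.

R = ∞

By the Cauchy root test, |a_n|^(1/n) = 1/n → 0.
Since the n-th root of |a_n| tends to 0, the series converges for all real x; R = ∞.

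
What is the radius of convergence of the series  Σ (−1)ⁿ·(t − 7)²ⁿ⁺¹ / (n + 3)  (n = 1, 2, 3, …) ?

R = 1

Apply the ratio test: |a_{n+1}| / |a_n| = (n + 3)/((n+1) + 3), which tends to 1 as n → ∞.
Since the exponent of (t − 7) increases by 2 each term, convergence requires |t − 7|² < 1, hence R = 1.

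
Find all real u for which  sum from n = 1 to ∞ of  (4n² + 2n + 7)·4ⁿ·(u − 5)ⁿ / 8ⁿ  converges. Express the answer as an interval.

(3, 7)

Apply the ratio test: |a_{n+1}| / |a_n| = [(4(n+1)² + 2(n+1) + 7)/(4n² + 2n + 7)] · 4/8, which tends to 1/2 as n → ∞.
Convergence for |u − 5| · 1/2 < 1, i.e. |u − 5| < 2. So R = 2.
When u = 7, the terms do not tend to 0, so the series diverges.
At u = 3: the terms do not tend to 0, so the series diverges.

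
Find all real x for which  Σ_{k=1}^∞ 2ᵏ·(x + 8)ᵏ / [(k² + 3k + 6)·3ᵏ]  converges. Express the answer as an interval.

By the ratio test, |a_{k+1}/a_k| = [(k² + 3k + 6)/((k+1)² + 3(k+1) + 6)] · 2/3 → 2/3.
Convergence for |x + 8| · 2/3 < 1, i.e. |x + 8| < 3/2. So R = 3/2.
When x = -13/2, the terms are on the order of 1/k², so the series converges absolutely by comparison with the p-series (p = 2 > 1).
Endpoint x = -19/2: the terms are on the order of 1/k², so the series converges absolutely by comparison with the p-series (p = 2 > 1).

[-19/2, -13/2]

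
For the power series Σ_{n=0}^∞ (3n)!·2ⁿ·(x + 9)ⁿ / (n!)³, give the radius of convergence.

R = 1/54

By the ratio test, |a_{n+1}/a_n| = (3n+1)·(3n+2)·(3n+3)/(n+1)³ · 2 → 54.
The series converges when 54 · |x + 9| < 1, giving R = 1/54.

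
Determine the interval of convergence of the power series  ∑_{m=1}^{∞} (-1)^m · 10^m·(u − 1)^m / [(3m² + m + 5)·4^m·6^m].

[-7/5, 17/5]

Ratio test: |a_{m+1}/a_m| = [(3m² + m + 5)/(3(m+1)² + (m+1) + 5)] · 10/(4·6) → 5/12 as m → ∞.
Hence the series converges for |u − 1| < 1/(5/12) = 12/5, so the radius of convergence is 12/5.
Check u = 17/5: the series is dominated by a constant times Σ 1/m², which converges (p = 2 > 1).
When u = -7/5, the terms are on the order of 1/m², so the series converges absolutely by comparison with the p-series (p = 2 > 1).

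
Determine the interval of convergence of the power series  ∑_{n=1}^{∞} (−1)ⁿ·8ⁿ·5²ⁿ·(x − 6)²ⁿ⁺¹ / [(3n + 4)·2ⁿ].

[59/10, 61/10]

The ratio of consecutive coefficients is [(3n + 4)/(3(n+1) + 4)] · 8·25/2 → 100.
Successive powers of (x − 6) differ by 2, so the series converges when |x − 6|² · 100 < 1, i.e. |x − 6| < √(1/100) = 1/10. So R = 1/10.
Check x = 61/10: the terms alternate in sign and decrease monotonically to 0 in absolute value (size ~ c/n), so the alternating series test gives convergence.
Endpoint x = 59/10: convergence follows from the alternating series test (terms decrease monotonically to 0).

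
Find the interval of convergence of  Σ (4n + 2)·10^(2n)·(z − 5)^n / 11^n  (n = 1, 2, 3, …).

(489/100, 511/100)

Apply the ratio test: |a_{n+1}| / |a_n| = [(4(n+1) + 2)/(4n + 2)] · 100/11, which tends to 100/11 as n → ∞.
Thus R = 1/(100/11) = 11/100.
At z = 511/100: the terms have absolute value of order n, which does not tend to 0, so the series diverges by the divergence test.
At z = 489/100: the terms have absolute value of order n, which does not tend to 0, so the series diverges by the divergence test.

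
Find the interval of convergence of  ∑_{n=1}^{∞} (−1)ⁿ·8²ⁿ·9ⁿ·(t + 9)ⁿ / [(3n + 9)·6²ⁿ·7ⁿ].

By the ratio test, |a_{n+1}/a_n| = [(3n + 9)/(3(n+1) + 9)] · 64·9/(36·7) → 16/7.
The series converges when 16/7 · |t + 9| < 1, giving R = 7/16.
At t = -137/16: an alternating series whose terms decrease to 0 in absolute value, so it converges by the Leibniz criterion.
Check t = -151/16: the terms are asymptotic to a nonzero constant times 1/n, so the series diverges by limit comparison with Σ 1/n.

(-151/16, -137/16]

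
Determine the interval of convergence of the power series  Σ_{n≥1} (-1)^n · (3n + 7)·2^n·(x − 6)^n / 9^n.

The ratio of consecutive coefficients is [(3(n+1) + 7)/(3n + 7)] · 2/9 → 2/9.
The series converges when 2/9 · |x − 6| < 1, giving R = 9/2.
Endpoint x = 21/2: the terms have absolute value of order n, which does not tend to 0, so the series diverges by the divergence test.
Check x = 3/2: the terms have absolute value of order n, which does not tend to 0, so the series diverges by the divergence test.

(3/2, 21/2)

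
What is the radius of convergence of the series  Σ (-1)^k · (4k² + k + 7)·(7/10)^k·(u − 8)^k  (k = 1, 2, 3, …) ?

R = 10/7

The ratio of consecutive coefficients is [(4(k+1)² + (k+1) + 7)/(4k² + k + 7)] · 7/10 → 7/10.
The series converges when 7/10 · |u − 8| < 1, giving R = 10/7.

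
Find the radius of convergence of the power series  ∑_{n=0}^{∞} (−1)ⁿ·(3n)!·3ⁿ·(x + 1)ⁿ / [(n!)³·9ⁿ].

Ratio test: |a_{n+1}/a_n| = (3n+1)·(3n+2)·(3n+3)/(n+1)³ · 3/9 → 9 as n → ∞.
Hence the series converges for |x + 1| < 1/(9) = 1/9, so the radius of convergence is 1/9.

R = 1/9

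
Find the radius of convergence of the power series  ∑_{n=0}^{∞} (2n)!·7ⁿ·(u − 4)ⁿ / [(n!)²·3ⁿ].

R = 3/28

Ratio test: |a_{n+1}/a_n| = (2n+1)·(2n+2)/(n+1)² · 7/3 → 28/3 as n → ∞.
Hence the series converges for |u − 4| < 1/(28/3) = 3/28, so the radius of convergence is 3/28.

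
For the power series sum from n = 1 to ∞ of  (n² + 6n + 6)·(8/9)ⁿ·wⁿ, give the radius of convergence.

By the ratio test, |a_{n+1}/a_n| = [((n+1)² + 6(n+1) + 6)/(n² + 6n + 6)] · 8/9 → 8/9.
Hence the series converges for |w| < 1/(8/9) = 9/8, so the radius of convergence is 9/8.

R = 9/8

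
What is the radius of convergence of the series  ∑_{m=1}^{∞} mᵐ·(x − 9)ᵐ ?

R = 0

Root test: |a_m|^(1/m) = m → ∞.
The root grows without bound, so R = 0 (convergence only at x = 9).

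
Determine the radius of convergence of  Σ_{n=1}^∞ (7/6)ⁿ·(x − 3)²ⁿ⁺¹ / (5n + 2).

The ratio of consecutive coefficients is [(5n + 2)/(5(n+1) + 2)] · 7/6 → 7/6.
Successive powers of (x − 3) differ by 2, so the series converges when |x − 3|² · 7/6 < 1, i.e. |x − 3| < √(6/7). So R = √42/7.

R = √42/7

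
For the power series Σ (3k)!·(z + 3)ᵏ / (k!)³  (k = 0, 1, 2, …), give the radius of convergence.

Apply the ratio test: |a_{k+1}| / |a_k| = (3k+1)·(3k+2)·(3k+3)/(k+1)³, which tends to 27 as k → ∞.
Hence the series converges for |z + 3| < 1/(27) = 1/27, so the radius of convergence is 1/27.

R = 1/27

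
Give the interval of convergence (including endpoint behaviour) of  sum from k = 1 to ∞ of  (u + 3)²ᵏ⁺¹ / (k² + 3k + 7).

Ratio test: |a_{k+1}/a_k| = (k² + 3k + 7)/((k+1)² + 3(k+1) + 7) → 1 as k → ∞.
Since the exponent of (u + 3) increases by 2 each term, convergence requires |u + 3|² < 1, hence R = 1.
Endpoint u = -2: the series is dominated by a constant times Σ 1/k², which converges (p = 2 > 1).
At u = -4: the series is dominated by a constant times Σ 1/k², which converges (p = 2 > 1).

[-4, -2]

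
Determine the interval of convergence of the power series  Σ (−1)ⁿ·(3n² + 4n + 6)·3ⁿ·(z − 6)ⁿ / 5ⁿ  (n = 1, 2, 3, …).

The ratio of consecutive coefficients is [(3(n+1)² + 4(n+1) + 6)/(3n² + 4n + 6)] · 3/5 → 3/5.
Thus R = 1/(3/5) = 5/3.
When z = 23/3, the terms do not tend to 0, so the series diverges.
Check z = 13/3: the terms do not tend to 0, so the series diverges.

(13/3, 23/3)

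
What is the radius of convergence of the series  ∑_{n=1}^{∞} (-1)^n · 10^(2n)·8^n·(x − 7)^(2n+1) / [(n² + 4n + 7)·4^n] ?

R = √2/20

The ratio of consecutive coefficients is [(n² + 4n + 7)/((n+1)² + 4(n+1) + 7)] · 100·8/4 → 200.
Writing y = (x − 7)², the series in y has radius 1/200, so |x − 7| < √(1/200) and R = √2/20.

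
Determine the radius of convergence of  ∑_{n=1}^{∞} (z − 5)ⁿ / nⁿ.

Applying the root test, |a_n|^(1/n) = 1/n → 0.
The limit is 0 for every z, so R = ∞.

R = ∞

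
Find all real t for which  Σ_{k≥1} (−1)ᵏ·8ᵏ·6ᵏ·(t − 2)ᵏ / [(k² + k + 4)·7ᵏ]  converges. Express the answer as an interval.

Apply the ratio test: |a_{k+1}| / |a_k| = [(k² + k + 4)/((k+1)² + (k+1) + 4)] · 8·6/7, which tends to 48/7 as k → ∞.
Hence the series converges for |t − 2| < 1/(48/7) = 7/48, so the radius of convergence is 7/48.
At t = 103/48: the terms are on the order of 1/k², so the series converges absolutely by comparison with the p-series (p = 2 > 1).
At t = 89/48: absolute convergence follows by limit comparison with Σ 1/k².

[89/48, 103/48]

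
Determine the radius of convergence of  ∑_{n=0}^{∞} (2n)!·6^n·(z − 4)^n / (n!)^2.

R = 1/24

The ratio of consecutive coefficients is (2n+1)·(2n+2)/(n+1)² · 6 → 24.
Convergence for |z − 4| · 24 < 1, i.e. |z − 4| < 1/24. So R = 1/24.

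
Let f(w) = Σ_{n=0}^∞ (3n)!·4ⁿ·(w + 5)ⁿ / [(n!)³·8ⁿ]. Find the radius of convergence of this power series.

Ratio test: |a_{n+1}/a_n| = (3n+1)·(3n+2)·(3n+3)/(n+1)³ · 4/8 → 27/2 as n → ∞.
Thus R = 1/(27/2) = 2/27.

R = 2/27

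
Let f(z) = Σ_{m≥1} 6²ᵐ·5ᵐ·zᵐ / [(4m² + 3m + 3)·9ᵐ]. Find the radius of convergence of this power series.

R = 1/20

The ratio of consecutive coefficients is [(4m² + 3m + 3)/(4(m+1)² + 3(m+1) + 3)] · 36·5/9 → 20.
Convergence for |z| · 20 < 1, i.e. |z| < 1/20. So R = 1/20.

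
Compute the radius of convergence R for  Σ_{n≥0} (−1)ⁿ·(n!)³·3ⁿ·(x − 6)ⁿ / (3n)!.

Apply the ratio test: |a_{n+1}| / |a_n| = (n+1)³/[(3n+1)·(3n+2)·(3n+3)] · 3, which tends to 1/9 as n → ∞.
Convergence for |x − 6| · 1/9 < 1, i.e. |x − 6| < 9. So R = 9.

R = 9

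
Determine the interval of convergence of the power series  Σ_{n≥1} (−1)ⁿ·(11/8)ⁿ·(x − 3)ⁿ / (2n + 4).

By the ratio test, |a_{n+1}/a_n| = [(2n + 4)/(2(n+1) + 4)] · 11/8 → 11/8.
The series converges when 11/8 · |x − 3| < 1, giving R = 8/11.
Check x = 41/11: convergence follows from the alternating series test (terms decrease monotonically to 0).
When x = 25/11, the terms are asymptotic to a nonzero constant times 1/n, so the series diverges by limit comparison with Σ 1/n.

(25/11, 41/11]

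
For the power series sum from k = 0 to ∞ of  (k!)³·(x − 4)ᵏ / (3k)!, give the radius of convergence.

R = 27

Ratio test: |a_{k+1}/a_k| = (k+1)³/[(3k+1)·(3k+2)·(3k+3)] → 1/27 as k → ∞.
Thus R = 1/(1/27) = 27.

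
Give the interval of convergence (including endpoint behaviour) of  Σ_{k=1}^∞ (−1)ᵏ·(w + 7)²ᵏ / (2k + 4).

[-8, -6]

Apply the ratio test: |a_{k+1}| / |a_k| = (2k + 4)/(2(k+1) + 4), which tends to 1 as k → ∞.
Writing y = (w + 7)², the series in y has radius 1, so |w + 7| < √(1) = 1 and R = 1.
Check w = -6: convergence follows from the alternating series test (terms decrease monotonically to 0).
At w = -8: convergence follows from the alternating series test (terms decrease monotonically to 0).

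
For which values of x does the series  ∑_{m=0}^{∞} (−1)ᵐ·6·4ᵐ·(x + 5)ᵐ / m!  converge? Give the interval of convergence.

(−∞, ∞)

Ratio test: |a_{m+1}/a_m| = 6/6 · 4 · 1/(m+1) → 0 as m → ∞.
The limit is 0, so the series converges for all x; R = ∞.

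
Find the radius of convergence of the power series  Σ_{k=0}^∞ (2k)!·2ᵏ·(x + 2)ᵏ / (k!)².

The ratio of consecutive coefficients is (2k+1)·(2k+2)/(k+1)² · 2 → 8.
The series converges when 8 · |x + 2| < 1, giving R = 1/8.

R = 1/8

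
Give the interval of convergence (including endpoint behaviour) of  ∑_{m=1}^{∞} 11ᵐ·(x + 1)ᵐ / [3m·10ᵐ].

Ratio test: |a_{m+1}/a_m| = [3m/3(m+1)] · 11/10 → 11/10 as m → ∞.
The series converges when 11/10 · |x + 1| < 1, giving R = 10/11.
When x = -1/11, the terms behave like c/m; limit comparison with the harmonic series gives divergence.
Endpoint x = -21/11: an alternating series whose terms decrease to 0 in absolute value, so it converges by the Leibniz criterion.

[-21/11, -1/11)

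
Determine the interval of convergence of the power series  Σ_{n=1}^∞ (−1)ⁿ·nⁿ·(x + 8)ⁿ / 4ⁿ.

{-8}

Root test: |a_n|^(1/n) = n/4 → ∞.
Since the n-th root of |a_n| is unbounded, the series converges only at x = -8; R = 0.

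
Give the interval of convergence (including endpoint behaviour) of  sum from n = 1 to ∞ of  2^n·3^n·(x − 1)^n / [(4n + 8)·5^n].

[1/6, 11/6)

The ratio of consecutive coefficients is [(4n + 8)/(4(n+1) + 8)] · 2·3/5 → 6/5.
The series converges when 6/5 · |x − 1| < 1, giving R = 5/6.
Check x = 11/6: comparison with the harmonic series Σ 1/n shows the series diverges.
When x = 1/6, convergence follows from the alternating series test (terms decrease monotonically to 0).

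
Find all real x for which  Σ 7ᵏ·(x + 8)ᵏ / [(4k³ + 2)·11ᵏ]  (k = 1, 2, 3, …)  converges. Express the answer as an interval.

[-67/7, -45/7]

The ratio of consecutive coefficients is [(4k³ + 2)/(4(k+1)³ + 2)] · 7/11 → 7/11.
Hence the series converges for |x + 8| < 1/(7/11) = 11/7, so the radius of convergence is 11/7.
Endpoint x = -45/7: absolute convergence follows by limit comparison with Σ 1/k³.
When x = -67/7, the terms are on the order of 1/k³, so the series converges absolutely by comparison with the p-series (p = 3 > 1).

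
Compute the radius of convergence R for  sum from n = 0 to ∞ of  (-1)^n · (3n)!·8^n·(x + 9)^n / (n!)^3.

R = 1/216

Apply the ratio test: |a_{n+1}| / |a_n| = (3n+1)·(3n+2)·(3n+3)/(n+1)³ · 8, which tends to 216 as n → ∞.
Thus R = 1/(216) = 1/216.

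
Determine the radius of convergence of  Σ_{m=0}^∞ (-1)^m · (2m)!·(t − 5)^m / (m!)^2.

R = 1/4

Apply the ratio test: |a_{m+1}| / |a_m| = (2m+1)·(2m+2)/(m+1)², which tends to 4 as m → ∞.
Thus R = 1/(4) = 1/4.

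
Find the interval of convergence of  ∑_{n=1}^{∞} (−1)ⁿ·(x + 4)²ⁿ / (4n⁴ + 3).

Apply the ratio test: |a_{n+1}| / |a_n| = (4n⁴ + 3)/(4(n+1)⁴ + 3), which tends to 1 as n → ∞.
Since the exponent of (x + 4) increases by 2 each term, convergence requires |x + 4|² < 1, hence R = 1.
When x = -3, absolute convergence follows by limit comparison with Σ 1/n⁴.
Endpoint x = -5: the series is dominated by a constant times Σ 1/n⁴, which converges (p = 4 > 1).

[-5, -3]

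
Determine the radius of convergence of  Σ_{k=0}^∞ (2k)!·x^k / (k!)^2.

R = 1/4

By the ratio test, |a_{k+1}/a_k| = (2k+1)·(2k+2)/(k+1)² → 4.
The series converges when 4 · |x| < 1, giving R = 1/4.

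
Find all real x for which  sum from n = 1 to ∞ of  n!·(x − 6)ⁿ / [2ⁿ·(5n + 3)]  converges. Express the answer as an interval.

The ratio of consecutive coefficients is (n+1) · 1/2 · (5n + 3)/(5(n+1) + 3) → ∞.
Since the ratio → ∞, the series diverges for every x ≠ 6, and R = 0.

{6}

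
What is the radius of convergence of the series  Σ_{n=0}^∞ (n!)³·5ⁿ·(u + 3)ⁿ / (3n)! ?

R = 27/5

The ratio of consecutive coefficients is (n+1)³/[(3n+1)·(3n+2)·(3n+3)] · 5 → 5/27.
Convergence for |u + 3| · 5/27 < 1, i.e. |u + 3| < 27/5. So R = 27/5.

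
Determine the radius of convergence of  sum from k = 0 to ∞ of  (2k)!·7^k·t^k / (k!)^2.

R = 1/28

Ratio test: |a_{k+1}/a_k| = (2k+1)·(2k+2)/(k+1)² · 7 → 28 as k → ∞.
The series converges when 28 · |t| < 1, giving R = 1/28.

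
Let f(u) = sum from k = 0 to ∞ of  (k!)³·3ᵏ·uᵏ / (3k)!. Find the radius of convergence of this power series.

R = 9

Apply the ratio test: |a_{k+1}| / |a_k| = (k+1)³/[(3k+1)·(3k+2)·(3k+3)] · 3, which tends to 1/9 as k → ∞.
Convergence for |u| · 1/9 < 1, i.e. |u| < 9. So R = 9.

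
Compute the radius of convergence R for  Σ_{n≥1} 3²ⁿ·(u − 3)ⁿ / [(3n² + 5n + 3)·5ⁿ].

Ratio test: |a_{n+1}/a_n| = [(3n² + 5n + 3)/(3(n+1)² + 5(n+1) + 3)] · 9/5 → 9/5 as n → ∞.
The series converges when 9/5 · |u − 3| < 1, giving R = 5/9.

R = 5/9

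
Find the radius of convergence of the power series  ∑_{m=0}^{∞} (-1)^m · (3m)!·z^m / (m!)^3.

R = 1/27

The ratio of consecutive coefficients is (3m+1)·(3m+2)·(3m+3)/(m+1)³ → 27.
Hence the series converges for |z| < 1/(27) = 1/27, so the radius of convergence is 1/27.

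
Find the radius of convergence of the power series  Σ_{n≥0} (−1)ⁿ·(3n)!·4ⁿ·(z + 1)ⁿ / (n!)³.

The ratio of consecutive coefficients is (3n+1)·(3n+2)·(3n+3)/(n+1)³ · 4 → 108.
The series converges when 108 · |z + 1| < 1, giving R = 1/108.

R = 1/108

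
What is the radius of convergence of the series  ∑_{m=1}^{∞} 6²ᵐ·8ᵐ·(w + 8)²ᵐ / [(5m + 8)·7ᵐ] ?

By the ratio test, |a_{m+1}/a_m| = [(5m + 8)/(5(m+1) + 8)] · 36·8/7 → 288/7.
Successive powers of (w + 8) differ by 2, so the series converges when |w + 8|² · 288/7 < 1, i.e. |w + 8| < √(7/288). So R = √14/24.

R = √14/24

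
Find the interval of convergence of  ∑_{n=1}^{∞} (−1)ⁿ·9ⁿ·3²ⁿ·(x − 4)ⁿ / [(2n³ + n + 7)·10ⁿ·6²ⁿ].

[-4/9, 76/9]

Ratio test: |a_{n+1}/a_n| = [(2n³ + n + 7)/(2(n+1)³ + (n+1) + 7)] · 9·9/(10·36) → 9/40 as n → ∞.
The series converges when 9/40 · |x − 4| < 1, giving R = 40/9.
When x = 76/9, absolute convergence follows by limit comparison with Σ 1/n³.
At x = -4/9: absolute convergence follows by limit comparison with Σ 1/n³.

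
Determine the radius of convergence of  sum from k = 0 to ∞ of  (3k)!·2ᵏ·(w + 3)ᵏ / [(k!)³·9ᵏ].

R = 1/6

Apply the ratio test: |a_{k+1}| / |a_k| = (3k+1)·(3k+2)·(3k+3)/(k+1)³ · 2/9, which tends to 6 as k → ∞.
Hence the series converges for |w + 3| < 1/(6) = 1/6, so the radius of convergence is 1/6.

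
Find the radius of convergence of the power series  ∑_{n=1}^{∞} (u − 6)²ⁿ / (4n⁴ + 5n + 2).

R = 1

Ratio test: |a_{n+1}/a_n| = (4n⁴ + 5n + 2)/(4(n+1)⁴ + 5(n+1) + 2) → 1 as n → ∞.
Successive powers of (u − 6) differ by 2, so the series converges when |u − 6|² · 1 < 1, i.e. |u − 6| < √(1) = 1. So R = 1.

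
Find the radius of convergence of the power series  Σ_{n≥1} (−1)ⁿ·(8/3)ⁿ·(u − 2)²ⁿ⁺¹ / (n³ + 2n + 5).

By the ratio test, |a_{n+1}/a_n| = [(n³ + 2n + 5)/((n+1)³ + 2(n+1) + 5)] · 8/3 → 8/3.
Successive powers of (u − 2) differ by 2, so the series converges when |u − 2|² · 8/3 < 1, i.e. |u − 2| < √(3/8). So R = √6/4.

R = √6/4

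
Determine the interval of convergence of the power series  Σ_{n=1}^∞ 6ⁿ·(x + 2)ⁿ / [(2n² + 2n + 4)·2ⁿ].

By the ratio test, |a_{n+1}/a_n| = [(2n² + 2n + 4)/(2(n+1)² + 2(n+1) + 4)] · 6/2 → 3.
Hence the series converges for |x + 2| < 1/(3) = 1/3, so the radius of convergence is 1/3.
Check x = -5/3: absolute convergence follows by limit comparison with Σ 1/n².
Endpoint x = -7/3: the terms are on the order of 1/n², so the series converges absolutely by comparison with the p-series (p = 2 > 1).

[-7/3, -5/3]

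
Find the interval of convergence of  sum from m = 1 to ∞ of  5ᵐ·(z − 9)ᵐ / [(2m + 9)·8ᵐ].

[37/5, 53/5)

Ratio test: |a_{m+1}/a_m| = [(2m + 9)/(2(m+1) + 9)] · 5/8 → 5/8 as m → ∞.
Convergence for |z − 9| · 5/8 < 1, i.e. |z − 9| < 8/5. So R = 8/5.
When z = 53/5, comparison with the harmonic series Σ 1/m shows the series diverges.
Check z = 37/5: convergence follows from the alternating series test (terms decrease monotonically to 0).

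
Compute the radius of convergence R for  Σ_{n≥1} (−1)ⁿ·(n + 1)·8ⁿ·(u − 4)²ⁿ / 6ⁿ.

By the ratio test, |a_{n+1}/a_n| = [((n+1) + 1)/(n + 1)] · 8/6 → 4/3.
Since the exponent of (u − 4) increases by 2 each term, convergence requires |u − 4|² < 3/4, hence R = √3/2.

R = √3/2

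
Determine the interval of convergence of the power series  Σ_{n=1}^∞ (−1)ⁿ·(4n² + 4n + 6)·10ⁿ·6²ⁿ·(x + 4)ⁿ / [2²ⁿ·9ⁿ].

The ratio of consecutive coefficients is [(4(n+1)² + 4(n+1) + 6)/(4n² + 4n + 6)] · 10·36/(4·9) → 10.
Hence the series converges for |x + 4| < 1/(10) = 1/10, so the radius of convergence is 1/10.
At x = -39/10: the terms have absolute value of order n², which does not tend to 0, so the series diverges by the divergence test.
At x = -41/10: the terms have absolute value of order n², which does not tend to 0, so the series diverges by the divergence test.

(-41/10, -39/10)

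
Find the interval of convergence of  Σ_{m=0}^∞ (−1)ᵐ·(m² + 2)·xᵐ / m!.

Ratio test: |a_{m+1}/a_m| = ((m+1)² + 2)/(m² + 2) · 1/(m+1) → 0 as m → ∞.
The ratio tends to 0 regardless of x, hence R = ∞.

(−∞, ∞)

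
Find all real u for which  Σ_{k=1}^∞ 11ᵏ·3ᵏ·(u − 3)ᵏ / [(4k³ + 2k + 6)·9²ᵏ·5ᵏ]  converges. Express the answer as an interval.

[-102/11, 168/11]

Ratio test: |a_{k+1}/a_k| = [(4k³ + 2k + 6)/(4(k+1)³ + 2(k+1) + 6)] · 11·3/(81·5) → 11/135 as k → ∞.
Hence the series converges for |u − 3| < 1/(11/135) = 135/11, so the radius of convergence is 135/11.
Check u = 168/11: absolute convergence follows by limit comparison with Σ 1/k³.
Endpoint u = -102/11: the series is dominated by a constant times Σ 1/k³, which converges (p = 3 > 1).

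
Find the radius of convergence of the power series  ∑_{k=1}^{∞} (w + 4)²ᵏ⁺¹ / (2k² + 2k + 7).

R = 1

Ratio test: |a_{k+1}/a_k| = (2k² + 2k + 7)/(2(k+1)² + 2(k+1) + 7) → 1 as k → ∞.
Writing y = (w + 4)², the series in y has radius 1, so |w + 4| < √(1) = 1 and R = 1.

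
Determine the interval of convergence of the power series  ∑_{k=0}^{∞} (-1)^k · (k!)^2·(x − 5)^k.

By the ratio test, |a_{k+1}/a_k| = (k+1)² → ∞.
The ratio grows without bound, so the series diverges whenever (x − 5) ≠ 0; it converges only at x = 5. R = 0.

{5}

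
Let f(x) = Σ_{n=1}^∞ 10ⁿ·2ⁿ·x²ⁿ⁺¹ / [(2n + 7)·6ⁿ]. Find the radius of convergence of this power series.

R = √30/10

The ratio of consecutive coefficients is [(2n + 7)/(2(n+1) + 7)] · 10·2/6 → 10/3.
Since the exponent of x increases by 2 each term, convergence requires |x|² < 3/10, hence R = √30/10.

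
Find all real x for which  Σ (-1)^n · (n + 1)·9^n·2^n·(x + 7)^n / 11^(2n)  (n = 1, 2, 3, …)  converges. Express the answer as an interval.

(-247/18, -5/18)

By the ratio test, |a_{n+1}/a_n| = [((n+1) + 1)/(n + 1)] · 9·2/121 → 18/121.
Hence the series converges for |x + 7| < 1/(18/121) = 121/18, so the radius of convergence is 121/18.
When x = -5/18, the terms have absolute value of order n, which does not tend to 0, so the series diverges by the divergence test.
When x = -247/18, the terms have absolute value of order n, which does not tend to 0, so the series diverges by the divergence test.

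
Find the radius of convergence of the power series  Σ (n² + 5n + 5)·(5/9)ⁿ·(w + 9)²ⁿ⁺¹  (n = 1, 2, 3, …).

R = 3√5/5

The ratio of consecutive coefficients is [((n+1)² + 5(n+1) + 5)/(n² + 5n + 5)] · 5/9 → 5/9.
Writing y = (w + 9)², the series in y has radius 9/5, so |w + 9| < √(9/5) and R = 3√5/5.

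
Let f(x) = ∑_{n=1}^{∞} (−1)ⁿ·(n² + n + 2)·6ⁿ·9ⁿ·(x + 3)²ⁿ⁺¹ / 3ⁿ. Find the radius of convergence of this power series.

Apply the ratio test: |a_{n+1}| / |a_n| = [((n+1)² + (n+1) + 2)/(n² + n + 2)] · 6·9/3, which tends to 18 as n → ∞.
Since the exponent of (x + 3) increases by 2 each term, convergence requires |x + 3|² < 1/18, hence R = √2/6.

R = √2/6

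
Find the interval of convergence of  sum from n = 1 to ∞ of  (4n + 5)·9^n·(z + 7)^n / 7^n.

(-70/9, -56/9)

Ratio test: |a_{n+1}/a_n| = [(4(n+1) + 5)/(4n + 5)] · 9/7 → 9/7 as n → ∞.
Thus R = 1/(9/7) = 7/9.
Check z = -56/9: the terms do not tend to 0, so the series diverges.
Endpoint z = -70/9: the n-th term does not approach 0; divergence by the term test.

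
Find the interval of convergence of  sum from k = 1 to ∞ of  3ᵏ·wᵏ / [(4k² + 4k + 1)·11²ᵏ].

The ratio of consecutive coefficients is [(4k² + 4k + 1)/(4(k+1)² + 4(k+1) + 1)] · 3/121 → 3/121.
Thus R = 1/(3/121) = 121/3.
When w = 121/3, absolute convergence follows by limit comparison with Σ 1/k².
Check w = -121/3: the series is dominated by a constant times Σ 1/k², which converges (p = 2 > 1).

[-121/3, 121/3]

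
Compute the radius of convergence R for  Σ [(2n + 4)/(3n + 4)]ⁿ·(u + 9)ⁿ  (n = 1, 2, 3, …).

R = 3/2

By the Cauchy root test, |a_n|^(1/n) = (2n + 4)/(3n + 4) → 2/3.
Hence the series converges for |u + 9| < 1/(2/3) = 3/2, so the radius of convergence is 3/2.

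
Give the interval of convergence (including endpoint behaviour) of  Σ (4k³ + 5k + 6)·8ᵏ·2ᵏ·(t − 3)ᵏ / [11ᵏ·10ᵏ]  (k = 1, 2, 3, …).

(-31/8, 79/8)

Apply the ratio test: |a_{k+1}| / |a_k| = [(4(k+1)³ + 5(k+1) + 6)/(4k³ + 5k + 6)] · 8·2/(11·10), which tends to 8/55 as k → ∞.
Thus R = 1/(8/55) = 55/8.
Check t = 79/8: the k-th term does not approach 0; divergence by the term test.
Endpoint t = -31/8: the terms do not tend to 0, so the series diverges.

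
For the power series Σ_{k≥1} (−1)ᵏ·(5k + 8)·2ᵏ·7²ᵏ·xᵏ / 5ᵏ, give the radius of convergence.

R = 5/98

By the ratio test, |a_{k+1}/a_k| = [(5(k+1) + 8)/(5k + 8)] · 2·49/5 → 98/5.
Hence the series converges for |x| < 1/(98/5) = 5/98, so the radius of convergence is 5/98.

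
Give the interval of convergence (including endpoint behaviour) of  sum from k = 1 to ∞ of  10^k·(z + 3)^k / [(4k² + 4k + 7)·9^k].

Ratio test: |a_{k+1}/a_k| = [(4k² + 4k + 7)/(4(k+1)² + 4(k+1) + 7)] · 10/9 → 10/9 as k → ∞.
Convergence for |z + 3| · 10/9 < 1, i.e. |z + 3| < 9/10. So R = 9/10.
Endpoint z = -21/10: absolute convergence follows by limit comparison with Σ 1/k².
At z = -39/10: the terms are on the order of 1/k², so the series converges absolutely by comparison with the p-series (p = 2 > 1).

[-39/10, -21/10]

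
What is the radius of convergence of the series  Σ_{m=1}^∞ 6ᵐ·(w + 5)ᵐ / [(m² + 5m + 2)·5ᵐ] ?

R = 5/6

The ratio of consecutive coefficients is [(m² + 5m + 2)/((m+1)² + 5(m+1) + 2)] · 6/5 → 6/5.
Hence the series converges for |w + 5| < 1/(6/5) = 5/6, so the radius of convergence is 5/6.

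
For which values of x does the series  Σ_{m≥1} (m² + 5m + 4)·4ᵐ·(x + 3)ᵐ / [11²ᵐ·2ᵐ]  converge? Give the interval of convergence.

Apply the ratio test: |a_{m+1}| / |a_m| = [((m+1)² + 5(m+1) + 4)/(m² + 5m + 4)] · 4/(121·2), which tends to 2/121 as m → ∞.
The series converges when 2/121 · |x + 3| < 1, giving R = 121/2.
Endpoint x = 115/2: the m-th term does not approach 0; divergence by the term test.
At x = -127/2: the terms have absolute value of order m², which does not tend to 0, so the series diverges by the divergence test.

(-127/2, 115/2)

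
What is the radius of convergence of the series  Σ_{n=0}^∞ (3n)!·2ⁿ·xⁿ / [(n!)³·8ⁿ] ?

Ratio test: |a_{n+1}/a_n| = (3n+1)·(3n+2)·(3n+3)/(n+1)³ · 2/8 → 27/4 as n → ∞.
Thus R = 1/(27/4) = 4/27.

R = 4/27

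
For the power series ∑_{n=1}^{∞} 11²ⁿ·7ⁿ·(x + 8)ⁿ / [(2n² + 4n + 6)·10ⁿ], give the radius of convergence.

R = 10/847

Apply the ratio test: |a_{n+1}| / |a_n| = [(2n² + 4n + 6)/(2(n+1)² + 4(n+1) + 6)] · 121·7/10, which tends to 847/10 as n → ∞.
Convergence for |x + 8| · 847/10 < 1, i.e. |x + 8| < 10/847. So R = 10/847.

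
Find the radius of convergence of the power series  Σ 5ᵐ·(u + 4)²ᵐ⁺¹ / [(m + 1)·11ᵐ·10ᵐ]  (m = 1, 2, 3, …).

Apply the ratio test: |a_{m+1}| / |a_m| = [(m + 1)/((m+1) + 1)] · 5/(11·10), which tends to 1/22 as m → ∞.
Writing y = (u + 4)², the series in y has radius 22, so |u + 4| < √(22) and R = √22.

R = √22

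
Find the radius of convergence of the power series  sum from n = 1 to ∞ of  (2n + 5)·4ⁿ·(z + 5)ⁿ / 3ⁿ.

R = 3/4

Apply the ratio test: |a_{n+1}| / |a_n| = [(2(n+1) + 5)/(2n + 5)] · 4/3, which tends to 4/3 as n → ∞.
Thus R = 1/(4/3) = 3/4.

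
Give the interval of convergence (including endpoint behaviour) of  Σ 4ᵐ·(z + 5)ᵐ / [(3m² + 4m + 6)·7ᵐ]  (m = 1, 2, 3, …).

Apply the ratio test: |a_{m+1}| / |a_m| = [(3m² + 4m + 6)/(3(m+1)² + 4(m+1) + 6)] · 4/7, which tends to 4/7 as m → ∞.
Convergence for |z + 5| · 4/7 < 1, i.e. |z + 5| < 7/4. So R = 7/4.
Endpoint z = -13/4: the series is dominated by a constant times Σ 1/m², which converges (p = 2 > 1).
When z = -27/4, absolute convergence follows by limit comparison with Σ 1/m².

[-27/4, -13/4]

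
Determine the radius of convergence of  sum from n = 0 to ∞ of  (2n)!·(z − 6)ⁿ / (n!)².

R = 1/4

The ratio of consecutive coefficients is (2n+1)·(2n+2)/(n+1)² → 4.
The series converges when 4 · |z − 6| < 1, giving R = 1/4.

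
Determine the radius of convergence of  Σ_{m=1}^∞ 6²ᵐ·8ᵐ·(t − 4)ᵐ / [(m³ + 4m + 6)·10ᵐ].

R = 5/144

Ratio test: |a_{m+1}/a_m| = [(m³ + 4m + 6)/((m+1)³ + 4(m+1) + 6)] · 36·8/10 → 144/5 as m → ∞.
Hence the series converges for |t − 4| < 1/(144/5) = 5/144, so the radius of convergence is 5/144.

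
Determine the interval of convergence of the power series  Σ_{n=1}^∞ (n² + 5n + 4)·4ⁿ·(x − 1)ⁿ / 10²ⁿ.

Apply the ratio test: |a_{n+1}| / |a_n| = [((n+1)² + 5(n+1) + 4)/(n² + 5n + 4)] · 4/100, which tends to 1/25 as n → ∞.
Convergence for |x − 1| · 1/25 < 1, i.e. |x − 1| < 25. So R = 25.
Endpoint x = 26: the terms have absolute value of order n², which does not tend to 0, so the series diverges by the divergence test.
At x = -24: the terms have absolute value of order n², which does not tend to 0, so the series diverges by the divergence test.

(-24, 26)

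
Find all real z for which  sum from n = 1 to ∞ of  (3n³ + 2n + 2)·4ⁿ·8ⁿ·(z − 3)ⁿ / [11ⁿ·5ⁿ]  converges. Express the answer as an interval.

Apply the ratio test: |a_{n+1}| / |a_n| = [(3(n+1)³ + 2(n+1) + 2)/(3n³ + 2n + 2)] · 4·8/(11·5), which tends to 32/55 as n → ∞.
Thus R = 1/(32/55) = 55/32.
At z = 151/32: the n-th term does not approach 0; divergence by the term test.
At z = 41/32: the n-th term does not approach 0; divergence by the term test.

(41/32, 151/32)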